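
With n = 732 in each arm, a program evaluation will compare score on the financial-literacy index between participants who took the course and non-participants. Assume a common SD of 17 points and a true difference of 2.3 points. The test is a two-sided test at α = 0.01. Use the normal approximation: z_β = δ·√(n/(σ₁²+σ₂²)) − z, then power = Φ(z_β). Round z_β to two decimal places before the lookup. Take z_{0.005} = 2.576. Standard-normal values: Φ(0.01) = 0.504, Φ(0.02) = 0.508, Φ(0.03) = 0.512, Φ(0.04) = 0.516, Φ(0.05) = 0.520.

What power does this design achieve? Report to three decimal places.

Power ≈ 0.504

z_β = δ·√(n/(σ₁²+σ₂²)) − z_{α/2}
    = 2.3 · √(732/578) − 2.576
    = 2.3 · 1.12536 − 2.576
    = 2.5883 − 2.576 = 0.0123 → 0.01
Power = Φ(0.01) = 0.504.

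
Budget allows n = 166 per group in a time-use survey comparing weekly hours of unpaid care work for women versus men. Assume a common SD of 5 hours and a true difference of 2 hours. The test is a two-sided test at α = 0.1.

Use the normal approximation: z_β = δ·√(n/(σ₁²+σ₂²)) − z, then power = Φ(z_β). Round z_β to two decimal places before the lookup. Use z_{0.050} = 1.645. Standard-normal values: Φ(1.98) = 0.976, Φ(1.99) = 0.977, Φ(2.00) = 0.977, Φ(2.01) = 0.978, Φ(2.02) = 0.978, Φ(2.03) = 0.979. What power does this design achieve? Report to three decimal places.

Power ≈ 0.977

z_β = δ·√(n/(σ₁²+σ₂²)) − z_{α/2}
    = 2 · √(166/50) − 1.645
    = 2 · 1.82209 − 1.645
    = 3.6442 − 1.645 = 1.9992 → 2.00
Power = Φ(2.00) = 0.977.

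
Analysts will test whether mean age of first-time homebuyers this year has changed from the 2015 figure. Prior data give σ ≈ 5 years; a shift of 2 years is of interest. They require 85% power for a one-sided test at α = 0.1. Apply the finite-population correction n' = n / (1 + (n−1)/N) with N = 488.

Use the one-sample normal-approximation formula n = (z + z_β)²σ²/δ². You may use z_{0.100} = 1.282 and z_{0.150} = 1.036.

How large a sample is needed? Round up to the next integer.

n = 32

n = (z_α + z_β)² · σ² / δ²
  = (1.282 + 1.036)² · 5² / 2²
  = 5.3731 · 25 / 4
  = 33.58
Finite-population correction (N = 488): 33.58 / (1 + (33.58 − 1)/488) = 31.48.
Round up → n = 32.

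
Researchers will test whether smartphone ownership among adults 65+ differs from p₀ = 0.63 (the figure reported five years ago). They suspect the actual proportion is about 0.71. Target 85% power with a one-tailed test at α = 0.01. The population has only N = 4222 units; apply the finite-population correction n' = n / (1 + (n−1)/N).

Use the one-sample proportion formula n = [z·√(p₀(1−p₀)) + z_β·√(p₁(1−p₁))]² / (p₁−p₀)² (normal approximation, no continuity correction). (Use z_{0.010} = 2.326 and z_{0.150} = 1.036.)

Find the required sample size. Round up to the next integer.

n = [z_α·√(p₀q₀) + z_β·√(p₁q₁)]² / (p₁ − p₀)²
  = [2.326·√(0.63·0.37) + 1.036·√(0.71·0.29)]² / (0.08)²
  = [2.326·0.4828 + 1.036·0.4538]² / 0.0064
  = [1.5931]² / 0.0064
  = 396.56
Finite-population correction (N = 4222): 396.56 / (1 + (396.56 − 1)/4222) = 362.59.
Round up → n = 363.

n = 363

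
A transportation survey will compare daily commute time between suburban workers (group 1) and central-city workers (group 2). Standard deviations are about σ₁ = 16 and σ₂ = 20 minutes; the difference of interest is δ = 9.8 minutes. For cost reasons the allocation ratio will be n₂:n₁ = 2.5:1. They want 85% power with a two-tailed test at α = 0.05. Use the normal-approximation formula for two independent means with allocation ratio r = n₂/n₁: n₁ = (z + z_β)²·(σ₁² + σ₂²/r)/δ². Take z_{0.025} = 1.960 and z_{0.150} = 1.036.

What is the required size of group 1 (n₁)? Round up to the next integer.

n₁ = 39

n₁ = (z_{α/2} + z_β)² · (σ₁² + σ₂²/r) / δ²
   = (1.960 + 1.036)² · (16² + 20²/2.5) / 9.8²
   = 8.9760 · (256 + 160) / 96.04
   = 8.9760 · 416 / 96.04
   = 38.88
Round up → n₁ = 39; n₂ = r·n₁ = 2.5 × 39 = 98.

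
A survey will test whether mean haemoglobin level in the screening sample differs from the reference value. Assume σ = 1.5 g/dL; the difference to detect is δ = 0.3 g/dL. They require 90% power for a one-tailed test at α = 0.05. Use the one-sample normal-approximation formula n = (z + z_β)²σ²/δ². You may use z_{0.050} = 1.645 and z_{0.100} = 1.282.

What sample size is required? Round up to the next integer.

n = 215

n = (z_α + z_β)² · σ² / δ²
  = (1.645 + 1.282)² · 1.5² / 0.3²
  = 8.5673 · 2.25 / 0.09
  = 214.18
Round up → n = 215.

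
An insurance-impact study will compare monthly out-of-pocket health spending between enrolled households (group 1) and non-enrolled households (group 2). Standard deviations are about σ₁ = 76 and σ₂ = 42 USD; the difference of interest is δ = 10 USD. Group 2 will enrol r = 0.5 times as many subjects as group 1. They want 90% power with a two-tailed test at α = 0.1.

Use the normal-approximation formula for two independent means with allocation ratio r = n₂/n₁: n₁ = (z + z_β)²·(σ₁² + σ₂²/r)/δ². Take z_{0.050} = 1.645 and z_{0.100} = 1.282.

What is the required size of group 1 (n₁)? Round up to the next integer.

n₁ = (z_{α/2} + z_β)² · (σ₁² + σ₂²/r) / δ²
   = (1.645 + 1.282)² · (76² + 42²/0.5) / 10²
   = 8.5673 · (5776 + 3528) / 100
   = 8.5673 · 9304 / 100
   = 797.10
Round up → n₁ = 798; n₂ = r·n₁ = 0.5 × 798 = 399.

n₁ = 798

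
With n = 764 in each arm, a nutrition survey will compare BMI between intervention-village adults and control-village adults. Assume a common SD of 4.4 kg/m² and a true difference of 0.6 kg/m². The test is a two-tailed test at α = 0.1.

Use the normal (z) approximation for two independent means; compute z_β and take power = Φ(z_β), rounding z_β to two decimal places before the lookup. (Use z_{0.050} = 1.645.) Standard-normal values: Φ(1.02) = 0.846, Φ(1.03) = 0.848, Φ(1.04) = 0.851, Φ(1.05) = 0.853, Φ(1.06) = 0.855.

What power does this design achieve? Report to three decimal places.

z_β = δ·√(n/(σ₁²+σ₂²)) − z_{α/2}
    = 0.6 · √(764/38.72) − 1.645
    = 0.6 · 4.44200 − 1.645
    = 2.6652 − 1.645 = 1.0202 → 1.02
Power = Φ(1.02) = 0.846.

Power ≈ 0.846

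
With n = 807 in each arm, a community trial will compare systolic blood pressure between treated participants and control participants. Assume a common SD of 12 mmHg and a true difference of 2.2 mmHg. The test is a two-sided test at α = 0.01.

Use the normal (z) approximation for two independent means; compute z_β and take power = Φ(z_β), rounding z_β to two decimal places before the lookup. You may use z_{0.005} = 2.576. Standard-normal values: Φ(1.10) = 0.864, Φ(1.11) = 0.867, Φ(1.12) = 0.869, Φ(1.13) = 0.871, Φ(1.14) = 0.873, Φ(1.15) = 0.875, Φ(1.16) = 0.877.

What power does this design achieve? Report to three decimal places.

z_β = δ·√(n/(σ₁²+σ₂²)) − z_{α/2}
    = 2.2 · √(807/288) − 2.576
    = 2.2 · 1.67394 − 2.576
    = 3.6827 − 2.576 = 1.1067 → 1.11
Power = Φ(1.11) = 0.867.

Power ≈ 0.867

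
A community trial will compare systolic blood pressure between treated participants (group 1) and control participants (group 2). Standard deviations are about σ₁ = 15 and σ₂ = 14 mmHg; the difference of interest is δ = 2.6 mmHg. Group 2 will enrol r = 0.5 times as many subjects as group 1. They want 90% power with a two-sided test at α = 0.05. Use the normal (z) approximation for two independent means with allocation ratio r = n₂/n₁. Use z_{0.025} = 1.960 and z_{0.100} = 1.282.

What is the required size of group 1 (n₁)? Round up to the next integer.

n₁ = (z_{α/2} + z_β)² · (σ₁² + σ₂²/r) / δ²
   = (1.960 + 1.282)² · (15² + 14²/0.5) / 2.6²
   = 10.5106 · (225 + 392) / 6.76
   = 10.5106 · 617 / 6.76
   = 959.32
Round up → n₁ = 960; n₂ = r·n₁ = 0.5 × 960 = 480.

n₁ = 960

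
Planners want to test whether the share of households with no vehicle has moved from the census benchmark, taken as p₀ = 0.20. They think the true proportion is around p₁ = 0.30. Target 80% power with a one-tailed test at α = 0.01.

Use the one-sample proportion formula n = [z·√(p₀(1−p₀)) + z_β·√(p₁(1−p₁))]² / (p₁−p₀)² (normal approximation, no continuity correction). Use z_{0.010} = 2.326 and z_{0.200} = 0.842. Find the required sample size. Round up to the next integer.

n = 174

n = [z_α·√(p₀q₀) + z_β·√(p₁q₁)]² / (p₁ − p₀)²
  = [2.326·√(0.20·0.80) + 0.842·√(0.30·0.70)]² / (0.10)²
  = [2.326·0.4000 + 0.842·0.4583]² / 0.0100
  = [1.3163]² / 0.0100
  = 173.25
Round up → n = 174.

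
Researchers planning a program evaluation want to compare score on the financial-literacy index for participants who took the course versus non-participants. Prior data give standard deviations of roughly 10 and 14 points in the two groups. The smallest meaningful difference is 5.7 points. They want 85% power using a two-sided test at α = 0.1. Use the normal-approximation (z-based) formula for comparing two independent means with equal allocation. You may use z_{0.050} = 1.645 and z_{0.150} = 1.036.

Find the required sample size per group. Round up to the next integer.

n = 66 per group

n = (z_{α/2} + z_β)² · (σ₁² + σ₂²) / δ²
  = (1.645 + 1.036)² · (10² + 14² = 296) / 5.7²
  = 7.1878 · 296 / 32.49
  = 65.48
Round up → n = 66 per group.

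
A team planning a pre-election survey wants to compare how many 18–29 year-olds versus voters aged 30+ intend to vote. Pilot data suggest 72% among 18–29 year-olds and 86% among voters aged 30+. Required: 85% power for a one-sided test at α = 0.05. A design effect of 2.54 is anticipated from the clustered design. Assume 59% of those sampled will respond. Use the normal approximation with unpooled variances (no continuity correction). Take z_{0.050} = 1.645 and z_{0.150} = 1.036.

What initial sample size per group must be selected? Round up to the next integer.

n = 509 per group

n = (z_α + z_β)² · [p₁(1−p₁) + p₂(1−p₂)] / (p₁ − p₂)²
  = (1.645 + 1.036)² · (0.72·0.28 + 0.86·0.14) / (-0.14)²
  = (2.681)² · (0.2016 + 0.1204) / 0.0196
  = 7.1878 · 0.3220 / 0.0196
  = 118.08
Design effect: 2.54 × 118.08 = 299.93.
Adjust for 59% response: 299.93 / 0.59 = 508.36.
Round up → n = 509 per group.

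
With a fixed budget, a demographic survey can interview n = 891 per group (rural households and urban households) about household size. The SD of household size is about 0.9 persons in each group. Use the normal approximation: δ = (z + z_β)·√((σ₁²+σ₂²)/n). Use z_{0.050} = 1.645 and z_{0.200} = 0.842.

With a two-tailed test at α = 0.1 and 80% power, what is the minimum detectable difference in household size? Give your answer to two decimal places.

Minimum detectable difference ≈ 0.11 persons

δ = (z_{α/2} + z_β) · √((σ₁²+σ₂²)/n)
  = (1.645 + 0.842) · √(1.62/891)
  = 2.487 · √0.00182
  = 2.487 · 0.0426
  = 0.1060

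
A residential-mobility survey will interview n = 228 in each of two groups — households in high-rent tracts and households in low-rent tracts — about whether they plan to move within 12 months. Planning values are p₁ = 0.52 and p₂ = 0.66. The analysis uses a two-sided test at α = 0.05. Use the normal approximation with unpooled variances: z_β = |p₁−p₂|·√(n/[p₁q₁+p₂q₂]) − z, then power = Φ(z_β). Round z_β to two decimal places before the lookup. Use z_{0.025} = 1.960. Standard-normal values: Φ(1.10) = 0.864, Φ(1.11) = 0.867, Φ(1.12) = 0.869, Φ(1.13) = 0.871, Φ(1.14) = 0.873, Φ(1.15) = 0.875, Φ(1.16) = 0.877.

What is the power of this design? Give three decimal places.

Power ≈ 0.867

z_β = |p₁−p₂|·√(n/[p₁q₁+p₂q₂]) − z_{α/2}
    = 0.14 · √(228/0.4740) − 1.960
    = 0.14 · 21.9320 − 1.960
    = 3.0705 − 1.960 = 1.1105 → 1.11
Power = Φ(1.11) = 0.867.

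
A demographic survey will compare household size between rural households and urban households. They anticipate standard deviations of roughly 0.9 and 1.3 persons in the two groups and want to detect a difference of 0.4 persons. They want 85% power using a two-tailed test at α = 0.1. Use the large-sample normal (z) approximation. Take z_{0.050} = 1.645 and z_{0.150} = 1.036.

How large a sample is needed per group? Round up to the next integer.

n = (z_{α/2} + z_β)² · (σ₁² + σ₂²) / δ²
  = (1.645 + 1.036)² · (0.9² + 1.3² = 2.5) / 0.4²
  = 7.1878 · 2.5 / 0.16
  = 112.31
Round up → n = 113 per group.

n = 113 per group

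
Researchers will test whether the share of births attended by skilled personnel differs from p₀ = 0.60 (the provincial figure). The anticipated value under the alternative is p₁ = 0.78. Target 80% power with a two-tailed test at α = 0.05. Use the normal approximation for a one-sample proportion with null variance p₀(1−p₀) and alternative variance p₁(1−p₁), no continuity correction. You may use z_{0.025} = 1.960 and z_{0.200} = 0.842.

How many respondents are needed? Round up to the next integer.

n = 53

n = [z_{α/2}·√(p₀q₀) + z_β·√(p₁q₁)]² / (p₁ − p₀)²
  = [1.960·√(0.60·0.40) + 0.842·√(0.78·0.22)]² / (0.18)²
  = [1.960·0.4899 + 0.842·0.4142]² / 0.0324
  = [1.3090]² / 0.0324
  = 52.88
Round up → n = 53.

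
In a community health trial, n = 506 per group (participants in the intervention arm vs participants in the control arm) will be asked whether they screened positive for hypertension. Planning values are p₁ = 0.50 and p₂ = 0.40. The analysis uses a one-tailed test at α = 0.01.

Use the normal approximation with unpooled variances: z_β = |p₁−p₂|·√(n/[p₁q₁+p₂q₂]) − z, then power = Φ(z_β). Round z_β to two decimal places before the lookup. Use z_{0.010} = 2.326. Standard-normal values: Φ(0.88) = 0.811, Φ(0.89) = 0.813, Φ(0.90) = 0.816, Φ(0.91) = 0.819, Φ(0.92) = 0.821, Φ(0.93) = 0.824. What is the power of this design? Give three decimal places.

z_β = |p₁−p₂|·√(n/[p₁q₁+p₂q₂]) − z_α
    = 0.10 · √(506/0.4900) − 2.326
    = 0.10 · 32.1349 − 2.326
    = 3.2135 − 2.326 = 0.8875 → 0.89
Power = Φ(0.89) = 0.813.

Power ≈ 0.813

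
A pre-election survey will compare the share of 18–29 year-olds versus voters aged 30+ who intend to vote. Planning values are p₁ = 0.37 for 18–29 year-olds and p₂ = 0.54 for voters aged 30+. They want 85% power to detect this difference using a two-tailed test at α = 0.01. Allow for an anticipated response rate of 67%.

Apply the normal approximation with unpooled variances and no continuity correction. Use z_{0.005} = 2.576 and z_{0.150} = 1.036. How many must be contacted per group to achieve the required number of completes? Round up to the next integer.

n = 325 per group

n = (z_{α/2} + z_β)² · [p₁(1−p₁) + p₂(1−p₂)] / (p₁ − p₂)²
  = (2.576 + 1.036)² · (0.37·0.63 + 0.54·0.46) / (-0.17)²
  = (3.612)² · (0.2331 + 0.2484) / 0.0289
  = 13.0465 · 0.4815 / 0.0289
  = 217.37
Adjust for 67% response: 217.37 / 0.67 = 324.43.
Round up → n = 325 per group.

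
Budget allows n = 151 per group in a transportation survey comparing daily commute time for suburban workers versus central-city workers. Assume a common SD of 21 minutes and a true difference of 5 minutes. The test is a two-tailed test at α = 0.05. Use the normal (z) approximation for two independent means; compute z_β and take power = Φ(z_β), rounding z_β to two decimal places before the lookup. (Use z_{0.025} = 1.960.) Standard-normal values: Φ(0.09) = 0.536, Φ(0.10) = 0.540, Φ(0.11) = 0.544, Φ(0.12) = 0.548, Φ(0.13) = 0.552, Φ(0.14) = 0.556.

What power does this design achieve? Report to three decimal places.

Power ≈ 0.544

z_β = δ·√(n/(σ₁²+σ₂²)) − z_{α/2}
    = 5 · √(151/882) − 1.960
    = 5 · 0.41377 − 1.960
    = 2.0688 − 1.960 = 0.1088 → 0.11
Power = Φ(0.11) = 0.544.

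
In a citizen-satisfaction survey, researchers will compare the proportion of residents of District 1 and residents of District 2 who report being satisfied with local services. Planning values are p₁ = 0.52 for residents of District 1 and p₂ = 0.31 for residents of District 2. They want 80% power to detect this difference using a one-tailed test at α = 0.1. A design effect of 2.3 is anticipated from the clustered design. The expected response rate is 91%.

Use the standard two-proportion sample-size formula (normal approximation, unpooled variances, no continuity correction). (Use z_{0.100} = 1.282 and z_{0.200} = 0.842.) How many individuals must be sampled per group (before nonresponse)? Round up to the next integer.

n = (z_α + z_β)² · [p₁(1−p₁) + p₂(1−p₂)] / (p₁ − p₂)²
  = (1.282 + 0.842)² · (0.52·0.48 + 0.31·0.69) / (0.21)²
  = (2.124)² · (0.2496 + 0.2139) / 0.0441
  = 4.5114 · 0.4635 / 0.0441
  = 47.42
Design effect: 2.3 × 47.42 = 109.06.
Adjust for 91% response: 109.06 / 0.91 = 119.84.
Round up → n = 120 per group.

n = 120 per group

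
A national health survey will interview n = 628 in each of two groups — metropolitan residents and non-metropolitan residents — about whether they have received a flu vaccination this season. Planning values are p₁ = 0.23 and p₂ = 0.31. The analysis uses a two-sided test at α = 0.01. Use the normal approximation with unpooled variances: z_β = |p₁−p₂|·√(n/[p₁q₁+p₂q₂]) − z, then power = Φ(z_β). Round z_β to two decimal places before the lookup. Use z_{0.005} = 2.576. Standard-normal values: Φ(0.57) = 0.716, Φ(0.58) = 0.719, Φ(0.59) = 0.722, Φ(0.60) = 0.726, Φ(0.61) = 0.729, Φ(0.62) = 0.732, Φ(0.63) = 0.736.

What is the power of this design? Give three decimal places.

Power ≈ 0.736

z_β = |p₁−p₂|·√(n/[p₁q₁+p₂q₂]) − z_{α/2}
    = 0.08 · √(628/0.3910) − 2.576
    = 0.08 · 40.0767 − 2.576
    = 3.2061 − 2.576 = 0.6301 → 0.63
Power = Φ(0.63) = 0.736.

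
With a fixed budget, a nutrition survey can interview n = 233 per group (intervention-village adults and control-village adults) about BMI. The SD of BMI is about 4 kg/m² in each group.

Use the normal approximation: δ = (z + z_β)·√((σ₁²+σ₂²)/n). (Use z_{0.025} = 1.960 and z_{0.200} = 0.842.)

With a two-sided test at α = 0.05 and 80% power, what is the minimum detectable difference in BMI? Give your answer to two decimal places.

δ = (z_{α/2} + z_β) · √((σ₁²+σ₂²)/n)
  = (1.960 + 0.842) · √(32/233)
  = 2.802 · √0.13734
  = 2.802 · 0.3706
  = 1.0384

Minimum detectable difference ≈ 1.04 kg/m²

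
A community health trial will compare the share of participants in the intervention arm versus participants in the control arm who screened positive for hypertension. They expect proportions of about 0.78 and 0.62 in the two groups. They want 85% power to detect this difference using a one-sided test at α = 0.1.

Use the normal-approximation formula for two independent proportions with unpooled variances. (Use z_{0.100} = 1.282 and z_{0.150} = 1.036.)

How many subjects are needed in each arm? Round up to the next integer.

n = 86 per group

n = (z_α + z_β)² · [p₁(1−p₁) + p₂(1−p₂)] / (p₁ − p₂)²
  = (1.282 + 1.036)² · (0.78·0.22 + 0.62·0.38) / (0.16)²
  = (2.318)² · (0.1716 + 0.2356) / 0.0256
  = 5.3731 · 0.4072 / 0.0256
  = 85.47
Round up → n = 86 per group.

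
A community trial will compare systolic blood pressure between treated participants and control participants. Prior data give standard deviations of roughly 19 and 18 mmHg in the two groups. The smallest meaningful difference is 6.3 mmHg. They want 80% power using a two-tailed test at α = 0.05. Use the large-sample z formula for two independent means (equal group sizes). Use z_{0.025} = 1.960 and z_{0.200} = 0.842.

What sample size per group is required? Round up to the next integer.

n = 136 per group

n = (z_{α/2} + z_β)² · (σ₁² + σ₂²) / δ²
  = (1.960 + 0.842)² · (19² + 18² = 685) / 6.3²
  = 7.8512 · 685 / 39.69
  = 135.50
Round up → n = 136 per group.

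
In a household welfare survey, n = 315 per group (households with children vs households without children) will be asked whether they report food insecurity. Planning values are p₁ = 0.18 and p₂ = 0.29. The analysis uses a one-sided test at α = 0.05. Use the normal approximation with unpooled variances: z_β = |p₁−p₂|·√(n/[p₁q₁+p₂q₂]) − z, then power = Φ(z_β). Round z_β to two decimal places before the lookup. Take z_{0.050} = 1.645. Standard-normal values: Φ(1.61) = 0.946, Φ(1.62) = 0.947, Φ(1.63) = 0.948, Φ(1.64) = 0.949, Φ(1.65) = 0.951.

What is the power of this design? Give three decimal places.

Power ≈ 0.949

z_β = |p₁−p₂|·√(n/[p₁q₁+p₂q₂]) − z_α
    = 0.11 · √(315/0.3535) − 1.645
    = 0.11 · 29.8511 − 1.645
    = 3.2836 − 1.645 = 1.6386 → 1.64
Power = Φ(1.64) = 0.949.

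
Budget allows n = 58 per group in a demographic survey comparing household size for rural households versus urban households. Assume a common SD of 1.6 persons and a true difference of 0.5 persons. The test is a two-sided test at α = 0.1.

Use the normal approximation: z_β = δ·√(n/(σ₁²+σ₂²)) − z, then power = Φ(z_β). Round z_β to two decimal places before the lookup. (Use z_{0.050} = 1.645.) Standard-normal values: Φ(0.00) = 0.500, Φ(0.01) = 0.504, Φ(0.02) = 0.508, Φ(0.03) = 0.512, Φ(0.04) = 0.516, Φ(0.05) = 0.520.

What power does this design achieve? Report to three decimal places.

Power ≈ 0.516

z_β = δ·√(n/(σ₁²+σ₂²)) − z_{α/2}
    = 0.5 · √(58/5.12) − 1.645
    = 0.5 · 3.36573 − 1.645
    = 1.6829 − 1.645 = 0.0379 → 0.04
Power = Φ(0.04) = 0.516.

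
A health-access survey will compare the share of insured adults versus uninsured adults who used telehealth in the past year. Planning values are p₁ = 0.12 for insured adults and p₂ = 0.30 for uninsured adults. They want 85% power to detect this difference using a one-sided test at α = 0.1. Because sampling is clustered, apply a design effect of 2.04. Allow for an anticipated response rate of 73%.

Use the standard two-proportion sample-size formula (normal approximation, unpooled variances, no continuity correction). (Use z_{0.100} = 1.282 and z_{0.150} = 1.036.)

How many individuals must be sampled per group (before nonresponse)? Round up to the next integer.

n = 147 per group

n = (z_α + z_β)² · [p₁(1−p₁) + p₂(1−p₂)] / (p₁ − p₂)²
  = (1.282 + 1.036)² · (0.12·0.88 + 0.30·0.70) / (-0.18)²
  = (2.318)² · (0.1056 + 0.2100) / 0.0324
  = 5.3731 · 0.3156 / 0.0324
  = 52.34
Design effect: 2.04 × 52.34 = 106.77.
Adjust for 73% response: 106.77 / 0.73 = 146.26.
Round up → n = 147 per group.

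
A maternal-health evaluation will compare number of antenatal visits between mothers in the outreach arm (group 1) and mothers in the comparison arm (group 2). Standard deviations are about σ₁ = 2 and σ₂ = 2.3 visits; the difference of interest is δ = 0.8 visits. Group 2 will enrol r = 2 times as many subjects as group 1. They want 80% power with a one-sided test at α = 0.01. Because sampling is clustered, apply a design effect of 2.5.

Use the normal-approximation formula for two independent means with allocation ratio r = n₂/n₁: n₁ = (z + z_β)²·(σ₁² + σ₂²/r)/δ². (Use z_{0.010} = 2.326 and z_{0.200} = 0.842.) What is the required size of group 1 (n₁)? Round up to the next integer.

n₁ = (z_α + z_β)² · (σ₁² + σ₂²/r) / δ²
   = (2.326 + 0.842)² · (2² + 2.3²/2) / 0.8²
   = 10.0362 · (4 + 2.645) / 0.64
   = 10.0362 · 6.645 / 0.64
   = 104.20
Design effect: 2.5 × 104.20 = 260.51.
Round up → n₁ = 261; n₂ = r·n₁ = 2 × 261 = 522.

n₁ = 261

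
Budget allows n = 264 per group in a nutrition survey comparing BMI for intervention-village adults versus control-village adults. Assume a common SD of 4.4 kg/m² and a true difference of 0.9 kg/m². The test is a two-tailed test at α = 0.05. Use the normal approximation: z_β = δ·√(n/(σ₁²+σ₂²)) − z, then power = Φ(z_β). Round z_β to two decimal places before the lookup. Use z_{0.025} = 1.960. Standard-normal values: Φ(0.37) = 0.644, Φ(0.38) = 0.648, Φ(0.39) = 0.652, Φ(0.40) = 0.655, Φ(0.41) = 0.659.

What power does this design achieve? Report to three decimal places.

z_β = δ·√(n/(σ₁²+σ₂²)) − z_{α/2}
    = 0.9 · √(264/38.72) − 1.960
    = 0.9 · 2.61116 − 1.960
    = 2.3500 − 1.960 = 0.3900 → 0.39
Power = Φ(0.39) = 0.652.

Power ≈ 0.652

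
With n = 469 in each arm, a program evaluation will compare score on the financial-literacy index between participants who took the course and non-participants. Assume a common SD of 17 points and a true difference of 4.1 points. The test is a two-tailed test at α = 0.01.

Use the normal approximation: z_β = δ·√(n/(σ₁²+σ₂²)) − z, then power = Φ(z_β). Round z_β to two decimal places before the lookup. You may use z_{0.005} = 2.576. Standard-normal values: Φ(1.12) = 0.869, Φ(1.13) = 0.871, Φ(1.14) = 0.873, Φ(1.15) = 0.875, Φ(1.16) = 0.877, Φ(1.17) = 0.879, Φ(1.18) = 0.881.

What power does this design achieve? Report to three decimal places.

z_β = δ·√(n/(σ₁²+σ₂²)) − z_{α/2}
    = 4.1 · √(469/578) − 2.576
    = 4.1 · 0.90079 − 2.576
    = 3.6932 − 2.576 = 1.1172 → 1.12
Power = Φ(1.12) = 0.869.

Power ≈ 0.869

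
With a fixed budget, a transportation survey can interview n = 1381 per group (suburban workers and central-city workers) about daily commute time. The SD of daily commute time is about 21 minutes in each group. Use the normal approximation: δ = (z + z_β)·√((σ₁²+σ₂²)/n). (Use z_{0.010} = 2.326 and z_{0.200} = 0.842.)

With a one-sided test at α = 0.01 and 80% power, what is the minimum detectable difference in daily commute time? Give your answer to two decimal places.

Minimum detectable difference ≈ 2.53 minutes

δ = (z_α + z_β) · √((σ₁²+σ₂²)/n)
  = (2.326 + 0.842) · √(882/1381)
  = 3.168 · √0.63867
  = 3.168 · 0.7992
  = 2.5318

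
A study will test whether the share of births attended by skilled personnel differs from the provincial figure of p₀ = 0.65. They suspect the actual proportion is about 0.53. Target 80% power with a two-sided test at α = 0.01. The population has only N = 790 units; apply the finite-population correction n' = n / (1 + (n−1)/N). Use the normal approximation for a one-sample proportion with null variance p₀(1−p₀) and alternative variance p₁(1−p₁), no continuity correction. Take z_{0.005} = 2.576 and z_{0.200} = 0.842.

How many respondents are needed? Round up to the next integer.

n = [z_{α/2}·√(p₀q₀) + z_β·√(p₁q₁)]² / (p₁ − p₀)²
  = [2.576·√(0.65·0.35) + 0.842·√(0.53·0.47)]² / (-0.12)²
  = [2.576·0.4770 + 0.842·0.4991]² / 0.0144
  = [1.6489]² / 0.0144
  = 188.81
Finite-population correction (N = 790): 188.81 / (1 + (188.81 − 1)/790) = 152.55.
Round up → n = 153.

n = 153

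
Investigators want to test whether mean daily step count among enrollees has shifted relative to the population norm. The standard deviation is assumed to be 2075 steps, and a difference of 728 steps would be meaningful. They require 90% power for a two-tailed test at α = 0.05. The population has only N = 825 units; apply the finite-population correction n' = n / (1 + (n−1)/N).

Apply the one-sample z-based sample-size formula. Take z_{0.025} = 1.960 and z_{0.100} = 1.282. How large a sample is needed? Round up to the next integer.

n = (z_{α/2} + z_β)² · σ² / δ²
  = (1.960 + 1.282)² · 2075² / 728²
  = 10.5106 · 4305625 / 529984
  = 85.39
Finite-population correction (N = 825): 85.39 / (1 + (85.39 − 1)/825) = 77.46.
Round up → n = 78.

n = 78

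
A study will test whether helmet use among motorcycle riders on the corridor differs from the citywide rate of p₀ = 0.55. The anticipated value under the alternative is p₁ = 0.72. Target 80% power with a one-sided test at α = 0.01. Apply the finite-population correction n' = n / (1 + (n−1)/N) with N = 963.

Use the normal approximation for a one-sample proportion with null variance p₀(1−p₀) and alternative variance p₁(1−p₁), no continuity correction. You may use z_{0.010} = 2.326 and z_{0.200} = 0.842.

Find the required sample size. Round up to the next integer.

n = 76

n = [z_α·√(p₀q₀) + z_β·√(p₁q₁)]² / (p₁ − p₀)²
  = [2.326·√(0.55·0.45) + 0.842·√(0.72·0.28)]² / (0.17)²
  = [2.326·0.4975 + 0.842·0.4490]² / 0.0289
  = [1.5352]² / 0.0289
  = 81.55
Finite-population correction (N = 963): 81.55 / (1 + (81.55 − 1)/963) = 75.26.
Round up → n = 76.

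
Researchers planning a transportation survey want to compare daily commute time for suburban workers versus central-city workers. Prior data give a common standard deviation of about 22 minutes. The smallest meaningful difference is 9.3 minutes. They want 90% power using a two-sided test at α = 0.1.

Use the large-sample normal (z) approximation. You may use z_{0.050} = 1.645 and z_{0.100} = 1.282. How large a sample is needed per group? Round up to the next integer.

n = (z_{α/2} + z_β)² · (σ₁² + σ₂²) / δ²
  = (1.645 + 1.282)² · (2·22² = 968) / 9.3²
  = 8.5673 · 968 / 86.49
  = 95.89
Round up → n = 96 per group.

n = 96 per group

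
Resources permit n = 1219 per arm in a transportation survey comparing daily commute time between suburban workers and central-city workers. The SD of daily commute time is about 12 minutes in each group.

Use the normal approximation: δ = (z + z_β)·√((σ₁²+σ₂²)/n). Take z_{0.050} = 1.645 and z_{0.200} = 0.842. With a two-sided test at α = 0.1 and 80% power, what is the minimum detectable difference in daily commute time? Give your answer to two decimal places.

Minimum detectable difference ≈ 1.21 minutes

δ = (z_{α/2} + z_β) · √((σ₁²+σ₂²)/n)
  = (1.645 + 0.842) · √(288/1219)
  = 2.487 · √0.23626
  = 2.487 · 0.4861
  = 1.2088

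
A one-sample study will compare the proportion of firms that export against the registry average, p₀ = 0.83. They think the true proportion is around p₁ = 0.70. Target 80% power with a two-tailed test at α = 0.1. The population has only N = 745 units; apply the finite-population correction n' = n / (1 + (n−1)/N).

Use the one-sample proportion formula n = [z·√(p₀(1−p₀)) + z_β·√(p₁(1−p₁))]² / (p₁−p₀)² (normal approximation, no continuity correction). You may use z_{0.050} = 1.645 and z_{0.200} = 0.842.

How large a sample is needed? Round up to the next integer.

n = 56

n = [z_{α/2}·√(p₀q₀) + z_β·√(p₁q₁)]² / (p₁ − p₀)²
  = [1.645·√(0.83·0.17) + 0.842·√(0.70·0.30)]² / (-0.13)²
  = [1.645·0.3756 + 0.842·0.4583]² / 0.0169
  = [1.0038]² / 0.0169
  = 59.62
Finite-population correction (N = 745): 59.62 / (1 + (59.62 − 1)/745) = 55.27.
Round up → n = 56.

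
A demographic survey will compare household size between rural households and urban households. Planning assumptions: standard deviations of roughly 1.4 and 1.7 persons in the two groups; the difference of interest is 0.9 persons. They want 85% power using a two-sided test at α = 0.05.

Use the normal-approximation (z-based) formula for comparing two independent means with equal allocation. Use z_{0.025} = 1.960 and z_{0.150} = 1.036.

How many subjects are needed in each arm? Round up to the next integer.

n = (z_{α/2} + z_β)² · (σ₁² + σ₂²) / δ²
  = (1.960 + 1.036)² · (1.4² + 1.7² = 4.85) / 0.9²
  = 8.9760 · 4.85 / 0.81
  = 53.75
Round up → n = 54 per group.

n = 54 per group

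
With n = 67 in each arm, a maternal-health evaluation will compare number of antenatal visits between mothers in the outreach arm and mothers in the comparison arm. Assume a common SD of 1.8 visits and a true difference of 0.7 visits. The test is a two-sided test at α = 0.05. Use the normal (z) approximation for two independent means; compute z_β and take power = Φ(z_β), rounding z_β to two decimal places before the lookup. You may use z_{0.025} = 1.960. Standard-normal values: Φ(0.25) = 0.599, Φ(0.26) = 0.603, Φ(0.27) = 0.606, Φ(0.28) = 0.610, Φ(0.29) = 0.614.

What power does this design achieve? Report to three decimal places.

Power ≈ 0.614

z_β = δ·√(n/(σ₁²+σ₂²)) − z_{α/2}
    = 0.7 · √(67/6.48) − 1.960
    = 0.7 · 3.21551 − 1.960
    = 2.2509 − 1.960 = 0.2909 → 0.29
Power = Φ(0.29) = 0.614.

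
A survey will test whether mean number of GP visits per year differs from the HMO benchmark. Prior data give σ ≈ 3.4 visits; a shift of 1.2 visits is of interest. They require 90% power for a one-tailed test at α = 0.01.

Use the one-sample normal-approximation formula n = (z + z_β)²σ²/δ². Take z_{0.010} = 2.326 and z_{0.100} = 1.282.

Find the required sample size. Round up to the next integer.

n = (z_α + z_β)² · σ² / δ²
  = (2.326 + 1.282)² · 3.4² / 1.2²
  = 13.0177 · 11.56 / 1.44
  = 104.50
Round up → n = 105.

n = 105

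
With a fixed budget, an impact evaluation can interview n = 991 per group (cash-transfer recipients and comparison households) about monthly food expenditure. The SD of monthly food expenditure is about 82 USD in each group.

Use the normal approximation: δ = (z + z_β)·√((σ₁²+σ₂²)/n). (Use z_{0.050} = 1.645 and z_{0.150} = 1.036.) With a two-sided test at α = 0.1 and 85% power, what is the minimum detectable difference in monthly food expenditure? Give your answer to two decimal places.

Minimum detectable difference ≈ 9.88 USD

δ = (z_{α/2} + z_β) · √((σ₁²+σ₂²)/n)
  = (1.645 + 1.036) · √(13448/991)
  = 2.681 · √13.5701
  = 2.681 · 3.6838
  = 9.8762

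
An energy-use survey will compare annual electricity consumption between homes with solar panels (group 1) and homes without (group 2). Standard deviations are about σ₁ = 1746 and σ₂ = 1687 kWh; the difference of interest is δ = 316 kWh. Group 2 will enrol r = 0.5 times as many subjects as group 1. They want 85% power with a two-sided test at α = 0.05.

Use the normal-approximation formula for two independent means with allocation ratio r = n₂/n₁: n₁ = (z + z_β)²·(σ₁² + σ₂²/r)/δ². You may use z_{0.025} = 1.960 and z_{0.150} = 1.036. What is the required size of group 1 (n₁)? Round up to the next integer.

n₁ = 786

n₁ = (z_{α/2} + z_β)² · (σ₁² + σ₂²/r) / δ²
   = (1.960 + 1.036)² · (1746² + 1687²/0.5) / 316²
   = 8.9760 · (3048516 + 5691938) / 99856
   = 8.9760 · 8740454 / 99856
   = 785.68
Round up → n₁ = 786; n₂ = r·n₁ = 0.5 × 786 = 393.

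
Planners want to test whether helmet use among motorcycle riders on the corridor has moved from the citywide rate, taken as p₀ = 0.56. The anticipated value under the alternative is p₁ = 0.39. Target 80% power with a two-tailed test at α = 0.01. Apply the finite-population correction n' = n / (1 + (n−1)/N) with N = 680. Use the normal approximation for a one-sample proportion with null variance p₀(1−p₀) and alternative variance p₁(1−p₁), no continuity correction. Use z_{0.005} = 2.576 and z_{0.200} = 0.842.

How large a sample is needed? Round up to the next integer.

n = 87

n = [z_{α/2}·√(p₀q₀) + z_β·√(p₁q₁)]² / (p₁ − p₀)²
  = [2.576·√(0.56·0.44) + 0.842·√(0.39·0.61)]² / (-0.17)²
  = [2.576·0.4964 + 0.842·0.4877]² / 0.0289
  = [1.6894]² / 0.0289
  = 98.75
Finite-population correction (N = 680): 98.75 / (1 + (98.75 − 1)/680) = 86.34.
Round up → n = 87.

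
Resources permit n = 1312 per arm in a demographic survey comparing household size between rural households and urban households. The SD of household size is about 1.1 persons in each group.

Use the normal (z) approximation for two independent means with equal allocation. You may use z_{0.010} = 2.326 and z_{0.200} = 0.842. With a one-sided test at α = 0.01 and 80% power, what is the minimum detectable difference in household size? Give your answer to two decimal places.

δ = (z_α + z_β) · √((σ₁²+σ₂²)/n)
  = (2.326 + 0.842) · √(2.42/1312)
  = 3.168 · √0.00184
  = 3.168 · 0.0429
  = 0.1361

Minimum detectable difference ≈ 0.14 persons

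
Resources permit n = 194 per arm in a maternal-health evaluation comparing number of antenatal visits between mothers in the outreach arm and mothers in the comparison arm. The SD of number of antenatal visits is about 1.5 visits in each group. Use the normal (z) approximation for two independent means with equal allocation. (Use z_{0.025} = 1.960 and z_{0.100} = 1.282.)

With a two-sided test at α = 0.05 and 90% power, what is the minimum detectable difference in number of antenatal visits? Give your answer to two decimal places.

δ = (z_{α/2} + z_β) · √((σ₁²+σ₂²)/n)
  = (1.960 + 1.282) · √(4.5/194)
  = 3.242 · √0.0232
  = 3.242 · 0.1523
  = 0.4938

Minimum detectable difference ≈ 0.49 visits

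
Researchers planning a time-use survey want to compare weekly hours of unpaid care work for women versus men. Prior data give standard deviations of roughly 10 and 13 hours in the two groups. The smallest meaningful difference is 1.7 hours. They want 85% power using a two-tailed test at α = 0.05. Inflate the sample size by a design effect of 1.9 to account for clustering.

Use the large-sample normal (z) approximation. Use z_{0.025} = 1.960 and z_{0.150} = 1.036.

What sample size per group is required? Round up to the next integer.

n = (z_{α/2} + z_β)² · (σ₁² + σ₂²) / δ²
  = (1.960 + 1.036)² · (10² + 13² = 269) / 1.7²
  = 8.9760 · 269 / 2.89
  = 835.48
Design effect: 1.9 × 835.48 = 1587.42.
Round up → n = 1588 per group.

n = 1588 per group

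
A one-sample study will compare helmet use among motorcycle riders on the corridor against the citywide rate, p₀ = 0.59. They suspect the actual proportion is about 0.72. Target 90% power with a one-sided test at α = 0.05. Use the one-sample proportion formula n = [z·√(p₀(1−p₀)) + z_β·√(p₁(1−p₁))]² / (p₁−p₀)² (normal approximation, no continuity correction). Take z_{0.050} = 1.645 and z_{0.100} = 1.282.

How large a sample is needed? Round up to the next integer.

n = [z_α·√(p₀q₀) + z_β·√(p₁q₁)]² / (p₁ − p₀)²
  = [1.645·√(0.59·0.41) + 1.282·√(0.72·0.28)]² / (0.13)²
  = [1.645·0.4918 + 1.282·0.4490]² / 0.0169
  = [1.3847]² / 0.0169
  = 113.45
Round up → n = 114.

n = 114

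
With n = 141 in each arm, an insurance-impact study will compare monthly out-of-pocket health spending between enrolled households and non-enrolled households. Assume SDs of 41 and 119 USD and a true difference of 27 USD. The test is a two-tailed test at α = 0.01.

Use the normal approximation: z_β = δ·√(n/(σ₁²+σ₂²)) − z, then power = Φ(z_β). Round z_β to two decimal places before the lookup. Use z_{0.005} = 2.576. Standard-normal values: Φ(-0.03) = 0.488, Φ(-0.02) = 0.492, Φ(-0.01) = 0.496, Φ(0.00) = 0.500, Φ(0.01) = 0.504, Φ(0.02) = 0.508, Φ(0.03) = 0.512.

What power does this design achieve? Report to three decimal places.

z_β = δ·√(n/(σ₁²+σ₂²)) − z_{α/2}
    = 27 · √(141/15842) − 2.576
    = 27 · 0.09434 − 2.576
    = 2.5472 − 2.576 = -0.0288 → -0.03
Power = Φ(-0.03) = 0.488.

Power ≈ 0.488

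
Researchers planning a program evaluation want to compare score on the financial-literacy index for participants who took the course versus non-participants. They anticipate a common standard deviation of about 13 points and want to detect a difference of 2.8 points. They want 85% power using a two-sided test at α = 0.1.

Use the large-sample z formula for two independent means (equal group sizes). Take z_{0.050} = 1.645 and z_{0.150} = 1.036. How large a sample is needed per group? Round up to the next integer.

n = (z_{α/2} + z_β)² · (σ₁² + σ₂²) / δ²
  = (1.645 + 1.036)² · (2·13² = 338) / 2.8²
  = 7.1878 · 338 / 7.84
  = 309.88
Round up → n = 310 per group.

n = 310 per group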